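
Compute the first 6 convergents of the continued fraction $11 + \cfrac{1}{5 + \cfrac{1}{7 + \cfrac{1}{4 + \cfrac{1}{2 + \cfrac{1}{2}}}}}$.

Using the convergent recurrence p_i = a_i*p_{i-1} + p_{i-2}, q_i = a_i*q_{i-1} + q_{i-2} with p_{-2}=0, p_{-1}=1, q_{-2}=1, q_{-1}=0:
  i=0: a_0=11, p_0 = 11*1 + 0 = 11, q_0 = 11*0 + 1 = 1.
  i=1: a_1=5, p_1 = 5*11 + 1 = 56, q_1 = 5*1 + 0 = 5.
  i=2: a_2=7, p_2 = 7*56 + 11 = 403, q_2 = 7*5 + 1 = 36.
  i=3: a_3=4, p_3 = 4*403 + 56 = 1668, q_3 = 4*36 + 5 = 149.
  i=4: a_4=2, p_4 = 2*1668 + 403 = 3739, q_4 = 2*149 + 36 = 334.
  i=5: a_5=2, p_5 = 2*3739 + 1668 = 9146, q_5 = 2*334 + 149 = 817.

11/1, 56/5, 403/36, 1668/149, 3739/334, 9146/817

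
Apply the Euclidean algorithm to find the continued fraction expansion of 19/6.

Run the Euclidean algorithm on 19 and 6; the successive quotients are the partial quotients a_0, a_1, ... (each step inverts the fractional part left over by the previous one):
  19 = 3*6 + 1, so a_0 = 3.
  6 = 6*1 + 0, so a_1 = 6.
The remainder reaches 0 after 2 divisions, so the expansion has 2 partial quotients, read off in order.

[3; 6]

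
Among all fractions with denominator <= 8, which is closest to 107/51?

17/8

Expand x = 107/51 as a continued fraction with the Euclidean algorithm:
  107 = 2*51 + 5, so a_0 = 2.
  51 = 10*5 + 1, so a_1 = 10.
  5 = 5*1 + 0, so a_2 = 5.
so x = [2; 10, 5].
Convergents (p_i = a_i*p_{i-1} + p_{i-2}, q_i = a_i*q_{i-1} + q_{i-2} with p_{-2}=0, p_{-1}=1, q_{-2}=1, q_{-1}=0), until the denominator exceeds 8:
  i=0: a_0=2, p_0 = 2*1 + 0 = 2, q_0 = 2*0 + 1 = 1.
  i=1: a_1=10, p_1 = 10*2 + 1 = 21, q_1 = 10*1 + 0 = 10.
q_1 = 10 > 8, so the last convergent with denominator <= 8 is p_0/q_0 = 2/1.
The closest fraction with denominator <= 8 is either p_0/q_0 or the intermediate fraction (k*p_0 + p_{-1})/(k*q_0 + q_{-1}) with the largest k >= 1 whose denominator stays <= 8; these approach x as k grows, and every other convergent or intermediate fraction in range is farther away.
Largest k: floor((8 - q_{-1})/q_0) = floor((8 - 0)/1) = 8 (using the seeds p_{-1} = 1, q_{-1} = 0).
That gives (8*2 + 1)/(8*1 + 0) = 17/8.
Compare the errors: |x - 2/1| = |107*1 - 2*51|/(51*1) = 5/51, and |x - 17/8| = |107*8 - 17*51|/(51*8) = 11/408.
Cross-multiplying, 11*51 = 561 < 2040 = 5*408, so 11/408 is smaller: the intermediate fraction 17/8 is closer to x than 2/1.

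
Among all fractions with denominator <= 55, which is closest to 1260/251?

251/50

Expand x = 1260/251 as a continued fraction with the Euclidean algorithm:
  1260 = 5*251 + 5, so a_0 = 5.
  251 = 50*5 + 1, so a_1 = 50.
  5 = 5*1 + 0, so a_2 = 5.
so x = [5; 50, 5].
Convergents (p_i = a_i*p_{i-1} + p_{i-2}, q_i = a_i*q_{i-1} + q_{i-2} with p_{-2}=0, p_{-1}=1, q_{-2}=1, q_{-1}=0), until the denominator exceeds 55:
  i=0: a_0=5, p_0 = 5*1 + 0 = 5, q_0 = 5*0 + 1 = 1.
  i=1: a_1=50, p_1 = 50*5 + 1 = 251, q_1 = 50*1 + 0 = 50.
  i=2: a_2=5, p_2 = 5*251 + 5 = 1260, q_2 = 5*50 + 1 = 251.
q_2 = 251 > 55, so the last convergent with denominator <= 55 is p_1/q_1 = 251/50.
The closest fraction with denominator <= 55 is either p_1/q_1 or the intermediate fraction (k*p_1 + p_0)/(k*q_1 + q_0) with the largest k >= 1 whose denominator stays <= 55; these approach x as k grows, and every other convergent or intermediate fraction in range is farther away.
Largest k: floor((55 - q_0)/q_1) = floor((55 - 1)/50) = 1.
That gives (1*251 + 5)/(1*50 + 1) = 256/51.
Compare the errors: |x - 251/50| = |1260*50 - 251*251|/(251*50) = 1/12550, and |x - 256/51| = |1260*51 - 256*251|/(251*51) = 4/12801.
Cross-multiplying, 1*12801 = 12801 < 50200 = 4*12550, so 1/12550 is smaller: the convergent 251/50 is closer to x than 256/51.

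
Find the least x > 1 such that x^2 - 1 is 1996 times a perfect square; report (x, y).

First expand sqrt(1996) as a continued fraction. With x_i = (sqrt(1996) + m_i)/d_i and (m_0, d_0) = (0, 1): a_0 = floor(sqrt(1996)) = 44, since 44^2 = 1936 <= 1996 < 2025 = 45^2.
Iterate m_{i+1} = d_i*a_i - m_i, d_{i+1} = (1996 - m_{i+1}^2)/d_i, a_{i+1} = floor((a_0 + m_{i+1})/d_{i+1}):
  m_1 = 1*44 - 0 = 44, d_1 = (1996 - 44^2)/1 = 60/1 = 60, a_1 = floor((44 + 44)/60) = 1.
  m_2 = 60*1 - 44 = 16, d_2 = (1996 - 16^2)/60 = 1740/60 = 29, a_2 = floor((44 + 16)/29) = 2.
  m_3 = 29*2 - 16 = 42, d_3 = (1996 - 42^2)/29 = 232/29 = 8, a_3 = floor((44 + 42)/8) = 10.
  m_4 = 8*10 - 42 = 38, d_4 = (1996 - 38^2)/8 = 552/8 = 69, a_4 = floor((44 + 38)/69) = 1.
  m_5 = 69*1 - 38 = 31, d_5 = (1996 - 31^2)/69 = 1035/69 = 15, a_5 = floor((44 + 31)/15) = 5.
  m_6 = 15*5 - 31 = 44, d_6 = (1996 - 44^2)/15 = 60/15 = 4, a_6 = floor((44 + 44)/4) = 22.
  m_7 = 4*22 - 44 = 44, d_7 = (1996 - 44^2)/4 = 60/4 = 15, a_7 = floor((44 + 44)/15) = 5.
  m_8 = 15*5 - 44 = 31, d_8 = (1996 - 31^2)/15 = 1035/15 = 69, a_8 = floor((44 + 31)/69) = 1.
  m_9 = 69*1 - 31 = 38, d_9 = (1996 - 38^2)/69 = 552/69 = 8, a_9 = floor((44 + 38)/8) = 10.
  m_10 = 8*10 - 38 = 42, d_10 = (1996 - 42^2)/8 = 232/8 = 29, a_10 = floor((44 + 42)/29) = 2.
  m_11 = 29*2 - 42 = 16, d_11 = (1996 - 16^2)/29 = 1740/29 = 60, a_11 = floor((44 + 16)/60) = 1.
  m_12 = 60*1 - 16 = 44, d_12 = (1996 - 44^2)/60 = 60/60 = 1, a_12 = floor((44 + 44)/1) = 88.
  m_13 = 1*88 - 44 = 44, d_13 = (1996 - 44^2)/1 = 60/1 = 60: (m_13, d_13) = (m_1, d_1) = (44, 60), so from here the quotients repeat a_1, ..., a_12; the period length is 12.
So sqrt(1996) = [44; (1, 2, 10, 1, 5, 22, 5, 1, 10, 2, 1, 88)] with period length k = 12.
k is even, so the fundamental solution of x^2 - 1996y^2 = 1 is (p_{k-1}, q_{k-1}) = (p_11, q_11); compute convergents through index 11.
Convergents (p_i = a_i*p_{i-1} + p_{i-2}, q_i = a_i*q_{i-1} + q_{i-2} with p_{-2}=0, p_{-1}=1, q_{-2}=1, q_{-1}=0):
  i=0: a_0=44, p_0 = 44*1 + 0 = 44, q_0 = 44*0 + 1 = 1.
  i=1: a_1=1, p_1 = 1*44 + 1 = 45, q_1 = 1*1 + 0 = 1.
  i=2: a_2=2, p_2 = 2*45 + 44 = 134, q_2 = 2*1 + 1 = 3.
  i=3: a_3=10, p_3 = 10*134 + 45 = 1385, q_3 = 10*3 + 1 = 31.
  i=4: a_4=1, p_4 = 1*1385 + 134 = 1519, q_4 = 1*31 + 3 = 34.
  i=5: a_5=5, p_5 = 5*1519 + 1385 = 8980, q_5 = 5*34 + 31 = 201.
  i=6: a_6=22, p_6 = 22*8980 + 1519 = 199079, q_6 = 22*201 + 34 = 4456.
  i=7: a_7=5, p_7 = 5*199079 + 8980 = 1004375, q_7 = 5*4456 + 201 = 22481.
  i=8: a_8=1, p_8 = 1*1004375 + 199079 = 1203454, q_8 = 1*22481 + 4456 = 26937.
  i=9: a_9=10, p_9 = 10*1203454 + 1004375 = 13038915, q_9 = 10*26937 + 22481 = 291851.
  i=10: a_10=2, p_10 = 2*13038915 + 1203454 = 27281284, q_10 = 2*291851 + 26937 = 610639.
  i=11: a_11=1, p_11 = 1*27281284 + 13038915 = 40320199, q_11 = 1*610639 + 291851 = 902490.
Check: 40320199^2 - 1996*902490^2 = 1625718447399601 - 1625718447399600 = 1, so (x, y) = (40320199, 902490) solves the equation, and by the theorem it is the least positive solution.

(x, y) = (40320199, 902490)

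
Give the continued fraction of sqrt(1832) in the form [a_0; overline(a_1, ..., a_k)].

[42; overline(1, 4, 21, 4, 1, 84)]

Write x_i = (sqrt(1832) + m_i)/d_i with (m_0, d_0) = (0, 1). a_0 = floor(sqrt(1832)) = 42, since 42^2 = 1764 <= 1832 < 1849 = 43^2.
Iterate m_{i+1} = d_i*a_i - m_i, d_{i+1} = (1832 - m_{i+1}^2)/d_i, a_{i+1} = floor((a_0 + m_{i+1})/d_{i+1}):
  m_1 = 1*42 - 0 = 42, d_1 = (1832 - 42^2)/1 = 68/1 = 68, a_1 = floor((42 + 42)/68) = 1.
  m_2 = 68*1 - 42 = 26, d_2 = (1832 - 26^2)/68 = 1156/68 = 17, a_2 = floor((42 + 26)/17) = 4.
  m_3 = 17*4 - 26 = 42, d_3 = (1832 - 42^2)/17 = 68/17 = 4, a_3 = floor((42 + 42)/4) = 21.
  m_4 = 4*21 - 42 = 42, d_4 = (1832 - 42^2)/4 = 68/4 = 17, a_4 = floor((42 + 42)/17) = 4.
  m_5 = 17*4 - 42 = 26, d_5 = (1832 - 26^2)/17 = 1156/17 = 68, a_5 = floor((42 + 26)/68) = 1.
  m_6 = 68*1 - 26 = 42, d_6 = (1832 - 42^2)/68 = 68/68 = 1, a_6 = floor((42 + 42)/1) = 84.
  m_7 = 1*84 - 42 = 42, d_7 = (1832 - 42^2)/1 = 68/1 = 68: (m_7, d_7) = (m_1, d_1) = (42, 68), so from here the quotients repeat a_1, ..., a_6; the period length is 6.
Hence the expansion of sqrt(1832) is a_0 = 42 followed by the repeating block 1, 4, 21, 4, 1, 84 (period 6).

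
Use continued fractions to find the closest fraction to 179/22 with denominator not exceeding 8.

Expand x = 179/22 as a continued fraction with the Euclidean algorithm:
  179 = 8*22 + 3, so a_0 = 8.
  22 = 7*3 + 1, so a_1 = 7.
  3 = 3*1 + 0, so a_2 = 3.
so x = [8; 7, 3].
Convergents (p_i = a_i*p_{i-1} + p_{i-2}, q_i = a_i*q_{i-1} + q_{i-2} with p_{-2}=0, p_{-1}=1, q_{-2}=1, q_{-1}=0), until the denominator exceeds 8:
  i=0: a_0=8, p_0 = 8*1 + 0 = 8, q_0 = 8*0 + 1 = 1.
  i=1: a_1=7, p_1 = 7*8 + 1 = 57, q_1 = 7*1 + 0 = 7.
  i=2: a_2=3, p_2 = 3*57 + 8 = 179, q_2 = 3*7 + 1 = 22.
q_2 = 22 > 8, so the last convergent with denominator <= 8 is p_1/q_1 = 57/7.
The closest fraction with denominator <= 8 is either p_1/q_1 or the intermediate fraction (k*p_1 + p_0)/(k*q_1 + q_0) with the largest k >= 1 whose denominator stays <= 8; these approach x as k grows, and every other convergent or intermediate fraction in range is farther away.
Largest k: floor((8 - q_0)/q_1) = floor((8 - 1)/7) = 1.
That gives (1*57 + 8)/(1*7 + 1) = 65/8.
Compare the errors: |x - 57/7| = |179*7 - 57*22|/(22*7) = 1/154, and |x - 65/8| = |179*8 - 65*22|/(22*8) = 2/176.
Cross-multiplying, 1*176 = 176 < 308 = 2*154, so 1/154 is smaller: the convergent 57/7 is closer to x than 65/8.

57/7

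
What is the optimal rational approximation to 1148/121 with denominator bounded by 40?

Expand x = 1148/121 as a continued fraction with the Euclidean algorithm:
  1148 = 9*121 + 59, so a_0 = 9.
  121 = 2*59 + 3, so a_1 = 2.
  59 = 19*3 + 2, so a_2 = 19.
  3 = 1*2 + 1, so a_3 = 1.
  2 = 2*1 + 0, so a_4 = 2.
so x = [9; 2, 19, 1, 2].
Convergents (p_i = a_i*p_{i-1} + p_{i-2}, q_i = a_i*q_{i-1} + q_{i-2} with p_{-2}=0, p_{-1}=1, q_{-2}=1, q_{-1}=0), until the denominator exceeds 40:
  i=0: a_0=9, p_0 = 9*1 + 0 = 9, q_0 = 9*0 + 1 = 1.
  i=1: a_1=2, p_1 = 2*9 + 1 = 19, q_1 = 2*1 + 0 = 2.
  i=2: a_2=19, p_2 = 19*19 + 9 = 370, q_2 = 19*2 + 1 = 39.
  i=3: a_3=1, p_3 = 1*370 + 19 = 389, q_3 = 1*39 + 2 = 41.
q_3 = 41 > 40, so the last convergent with denominator <= 40 is p_2/q_2 = 370/39.
The closest fraction with denominator <= 40 is either p_2/q_2 or the intermediate fraction (k*p_2 + p_1)/(k*q_2 + q_1) with the largest k >= 1 whose denominator stays <= 40; these approach x as k grows, and every other convergent or intermediate fraction in range is farther away.
Largest k: floor((40 - q_1)/q_2) = floor((40 - 2)/39) = 0.
Since k = 0, no intermediate fraction beyond p_2/q_2 has denominator <= 40, so the convergent 370/39 is the closest (its error is |1148*39 - 370*121|/(121*39) = 2/4719).

370/39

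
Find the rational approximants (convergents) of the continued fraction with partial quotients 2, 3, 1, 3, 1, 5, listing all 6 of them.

Using the convergent recurrence p_i = a_i*p_{i-1} + p_{i-2}, q_i = a_i*q_{i-1} + q_{i-2} with p_{-2}=0, p_{-1}=1, q_{-2}=1, q_{-1}=0:
  i=0: a_0=2, p_0 = 2*1 + 0 = 2, q_0 = 2*0 + 1 = 1.
  i=1: a_1=3, p_1 = 3*2 + 1 = 7, q_1 = 3*1 + 0 = 3.
  i=2: a_2=1, p_2 = 1*7 + 2 = 9, q_2 = 1*3 + 1 = 4.
  i=3: a_3=3, p_3 = 3*9 + 7 = 34, q_3 = 3*4 + 3 = 15.
  i=4: a_4=1, p_4 = 1*34 + 9 = 43, q_4 = 1*15 + 4 = 19.
  i=5: a_5=5, p_5 = 5*43 + 34 = 249, q_5 = 5*19 + 15 = 110.

2/1, 7/3, 9/4, 34/15, 43/19, 249/110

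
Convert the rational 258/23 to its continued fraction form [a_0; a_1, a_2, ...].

Run the Euclidean algorithm on 258 and 23; the successive quotients are the partial quotients a_0, a_1, ... (each step inverts the fractional part left over by the previous one):
  258 = 11*23 + 5, so a_0 = 11.
  23 = 4*5 + 3, so a_1 = 4.
  5 = 1*3 + 2, so a_2 = 1.
  3 = 1*2 + 1, so a_3 = 1.
  2 = 2*1 + 0, so a_4 = 2.
The remainder reaches 0 after 5 divisions, so the expansion has 5 partial quotients, read off in order.

[11; 4, 1, 1, 2]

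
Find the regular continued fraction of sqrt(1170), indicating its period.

Write x_i = (sqrt(1170) + m_i)/d_i with (m_0, d_0) = (0, 1). a_0 = floor(sqrt(1170)) = 34, since 34^2 = 1156 <= 1170 < 1225 = 35^2.
Iterate m_{i+1} = d_i*a_i - m_i, d_{i+1} = (1170 - m_{i+1}^2)/d_i, a_{i+1} = floor((a_0 + m_{i+1})/d_{i+1}):
  m_1 = 1*34 - 0 = 34, d_1 = (1170 - 34^2)/1 = 14/1 = 14, a_1 = floor((34 + 34)/14) = 4.
  m_2 = 14*4 - 34 = 22, d_2 = (1170 - 22^2)/14 = 686/14 = 49, a_2 = floor((34 + 22)/49) = 1.
  m_3 = 49*1 - 22 = 27, d_3 = (1170 - 27^2)/49 = 441/49 = 9, a_3 = floor((34 + 27)/9) = 6.
  m_4 = 9*6 - 27 = 27, d_4 = (1170 - 27^2)/9 = 441/9 = 49, a_4 = floor((34 + 27)/49) = 1.
  m_5 = 49*1 - 27 = 22, d_5 = (1170 - 22^2)/49 = 686/49 = 14, a_5 = floor((34 + 22)/14) = 4.
  m_6 = 14*4 - 22 = 34, d_6 = (1170 - 34^2)/14 = 14/14 = 1, a_6 = floor((34 + 34)/1) = 68.
  m_7 = 1*68 - 34 = 34, d_7 = (1170 - 34^2)/1 = 14/1 = 14: (m_7, d_7) = (m_1, d_1) = (34, 14), so from here the quotients repeat a_1, ..., a_6; the period length is 6.
Hence the expansion of sqrt(1170) is a_0 = 34 followed by the repeating block 4, 1, 6, 1, 4, 68 (period 6).

[34; (4, 1, 6, 1, 4, 68)]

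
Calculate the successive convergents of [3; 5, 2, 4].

Using the convergent recurrence p_i = a_i*p_{i-1} + p_{i-2}, q_i = a_i*q_{i-1} + q_{i-2} with p_{-2}=0, p_{-1}=1, q_{-2}=1, q_{-1}=0:
  i=0: a_0=3, p_0 = 3*1 + 0 = 3, q_0 = 3*0 + 1 = 1.
  i=1: a_1=5, p_1 = 5*3 + 1 = 16, q_1 = 5*1 + 0 = 5.
  i=2: a_2=2, p_2 = 2*16 + 3 = 35, q_2 = 2*5 + 1 = 11.
  i=3: a_3=4, p_3 = 4*35 + 16 = 156, q_3 = 4*11 + 5 = 49.

3/1, 16/5, 35/11, 156/49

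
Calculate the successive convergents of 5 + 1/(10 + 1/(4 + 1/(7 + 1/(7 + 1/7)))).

5/1, 51/10, 209/41, 1514/297, 10807/2120, 77163/15137

Using the convergent recurrence p_i = a_i*p_{i-1} + p_{i-2}, q_i = a_i*q_{i-1} + q_{i-2} with p_{-2}=0, p_{-1}=1, q_{-2}=1, q_{-1}=0:
  i=0: a_0=5, p_0 = 5*1 + 0 = 5, q_0 = 5*0 + 1 = 1.
  i=1: a_1=10, p_1 = 10*5 + 1 = 51, q_1 = 10*1 + 0 = 10.
  i=2: a_2=4, p_2 = 4*51 + 5 = 209, q_2 = 4*10 + 1 = 41.
  i=3: a_3=7, p_3 = 7*209 + 51 = 1514, q_3 = 7*41 + 10 = 297.
  i=4: a_4=7, p_4 = 7*1514 + 209 = 10807, q_4 = 7*297 + 41 = 2120.
  i=5: a_5=7, p_5 = 7*10807 + 1514 = 77163, q_5 = 7*2120 + 297 = 15137.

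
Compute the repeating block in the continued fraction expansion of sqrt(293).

[17; (8, 1, 1, 8, 34)]

Write x_i = (sqrt(293) + m_i)/d_i with (m_0, d_0) = (0, 1). a_0 = floor(sqrt(293)) = 17, since 17^2 = 289 <= 293 < 324 = 18^2.
Iterate m_{i+1} = d_i*a_i - m_i, d_{i+1} = (293 - m_{i+1}^2)/d_i, a_{i+1} = floor((a_0 + m_{i+1})/d_{i+1}):
  m_1 = 1*17 - 0 = 17, d_1 = (293 - 17^2)/1 = 4/1 = 4, a_1 = floor((17 + 17)/4) = 8.
  m_2 = 4*8 - 17 = 15, d_2 = (293 - 15^2)/4 = 68/4 = 17, a_2 = floor((17 + 15)/17) = 1.
  m_3 = 17*1 - 15 = 2, d_3 = (293 - 2^2)/17 = 289/17 = 17, a_3 = floor((17 + 2)/17) = 1.
  m_4 = 17*1 - 2 = 15, d_4 = (293 - 15^2)/17 = 68/17 = 4, a_4 = floor((17 + 15)/4) = 8.
  m_5 = 4*8 - 15 = 17, d_5 = (293 - 17^2)/4 = 4/4 = 1, a_5 = floor((17 + 17)/1) = 34.
  m_6 = 1*34 - 17 = 17, d_6 = (293 - 17^2)/1 = 4/1 = 4: (m_6, d_6) = (m_1, d_1) = (17, 4), so from here the quotients repeat a_1, ..., a_5; the period length is 5.
Hence the expansion of sqrt(293) is a_0 = 17 followed by the repeating block 8, 1, 1, 8, 34 (period 5).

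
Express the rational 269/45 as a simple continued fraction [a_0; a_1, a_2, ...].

Run the Euclidean algorithm on 269 and 45; the successive quotients are the partial quotients a_0, a_1, ... (each step inverts the fractional part left over by the previous one):
  269 = 5*45 + 44, so a_0 = 5.
  45 = 1*44 + 1, so a_1 = 1.
  44 = 44*1 + 0, so a_2 = 44.
The remainder reaches 0 after 3 divisions, so the expansion has 3 partial quotients, read off in order.

[5; 1, 44]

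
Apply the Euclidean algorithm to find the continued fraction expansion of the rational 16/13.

[1; 4, 3]

Run the Euclidean algorithm on 16 and 13; the successive quotients are the partial quotients a_0, a_1, ... (each step inverts the fractional part left over by the previous one):
  16 = 1*13 + 3, so a_0 = 1.
  13 = 4*3 + 1, so a_1 = 4.
  3 = 3*1 + 0, so a_2 = 3.
The remainder reaches 0 after 3 divisions, so the expansion has 3 partial quotients, read off in order.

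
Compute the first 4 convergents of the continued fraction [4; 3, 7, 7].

4/1, 13/3, 95/22, 678/157

Using the convergent recurrence p_i = a_i*p_{i-1} + p_{i-2}, q_i = a_i*q_{i-1} + q_{i-2} with p_{-2}=0, p_{-1}=1, q_{-2}=1, q_{-1}=0:
  i=0: a_0=4, p_0 = 4*1 + 0 = 4, q_0 = 4*0 + 1 = 1.
  i=1: a_1=3, p_1 = 3*4 + 1 = 13, q_1 = 3*1 + 0 = 3.
  i=2: a_2=7, p_2 = 7*13 + 4 = 95, q_2 = 7*3 + 1 = 22.
  i=3: a_3=7, p_3 = 7*95 + 13 = 678, q_3 = 7*22 + 3 = 157.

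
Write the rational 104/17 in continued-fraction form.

[6; 8, 2]

Run the Euclidean algorithm on 104 and 17; the successive quotients are the partial quotients a_0, a_1, ... (each step inverts the fractional part left over by the previous one):
  104 = 6*17 + 2, so a_0 = 6.
  17 = 8*2 + 1, so a_1 = 8.
  2 = 2*1 + 0, so a_2 = 2.
The remainder reaches 0 after 3 divisions, so the expansion has 3 partial quotients, read off in order.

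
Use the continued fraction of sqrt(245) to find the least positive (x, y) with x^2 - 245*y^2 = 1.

(x, y) = (51841, 3312)

First expand sqrt(245) as a continued fraction. With x_i = (sqrt(245) + m_i)/d_i and (m_0, d_0) = (0, 1): a_0 = floor(sqrt(245)) = 15, since 15^2 = 225 <= 245 < 256 = 16^2.
Iterate m_{i+1} = d_i*a_i - m_i, d_{i+1} = (245 - m_{i+1}^2)/d_i, a_{i+1} = floor((a_0 + m_{i+1})/d_{i+1}):
  m_1 = 1*15 - 0 = 15, d_1 = (245 - 15^2)/1 = 20/1 = 20, a_1 = floor((15 + 15)/20) = 1.
  m_2 = 20*1 - 15 = 5, d_2 = (245 - 5^2)/20 = 220/20 = 11, a_2 = floor((15 + 5)/11) = 1.
  m_3 = 11*1 - 5 = 6, d_3 = (245 - 6^2)/11 = 209/11 = 19, a_3 = floor((15 + 6)/19) = 1.
  m_4 = 19*1 - 6 = 13, d_4 = (245 - 13^2)/19 = 76/19 = 4, a_4 = floor((15 + 13)/4) = 7.
  m_5 = 4*7 - 13 = 15, d_5 = (245 - 15^2)/4 = 20/4 = 5, a_5 = floor((15 + 15)/5) = 6.
  m_6 = 5*6 - 15 = 15, d_6 = (245 - 15^2)/5 = 20/5 = 4, a_6 = floor((15 + 15)/4) = 7.
  m_7 = 4*7 - 15 = 13, d_7 = (245 - 13^2)/4 = 76/4 = 19, a_7 = floor((15 + 13)/19) = 1.
  m_8 = 19*1 - 13 = 6, d_8 = (245 - 6^2)/19 = 209/19 = 11, a_8 = floor((15 + 6)/11) = 1.
  m_9 = 11*1 - 6 = 5, d_9 = (245 - 5^2)/11 = 220/11 = 20, a_9 = floor((15 + 5)/20) = 1.
  m_10 = 20*1 - 5 = 15, d_10 = (245 - 15^2)/20 = 20/20 = 1, a_10 = floor((15 + 15)/1) = 30.
  m_11 = 1*30 - 15 = 15, d_11 = (245 - 15^2)/1 = 20/1 = 20: (m_11, d_11) = (m_1, d_1) = (15, 20), so from here the quotients repeat a_1, ..., a_10; the period length is 10.
So sqrt(245) = [15; (1, 1, 1, 7, 6, 7, 1, 1, 1, 30)] with period length k = 10.
k is even, so the fundamental solution of x^2 - 245y^2 = 1 is (p_{k-1}, q_{k-1}) = (p_9, q_9); compute convergents through index 9.
Convergents (p_i = a_i*p_{i-1} + p_{i-2}, q_i = a_i*q_{i-1} + q_{i-2} with p_{-2}=0, p_{-1}=1, q_{-2}=1, q_{-1}=0):
  i=0: a_0=15, p_0 = 15*1 + 0 = 15, q_0 = 15*0 + 1 = 1.
  i=1: a_1=1, p_1 = 1*15 + 1 = 16, q_1 = 1*1 + 0 = 1.
  i=2: a_2=1, p_2 = 1*16 + 15 = 31, q_2 = 1*1 + 1 = 2.
  i=3: a_3=1, p_3 = 1*31 + 16 = 47, q_3 = 1*2 + 1 = 3.
  i=4: a_4=7, p_4 = 7*47 + 31 = 360, q_4 = 7*3 + 2 = 23.
  i=5: a_5=6, p_5 = 6*360 + 47 = 2207, q_5 = 6*23 + 3 = 141.
  i=6: a_6=7, p_6 = 7*2207 + 360 = 15809, q_6 = 7*141 + 23 = 1010.
  i=7: a_7=1, p_7 = 1*15809 + 2207 = 18016, q_7 = 1*1010 + 141 = 1151.
  i=8: a_8=1, p_8 = 1*18016 + 15809 = 33825, q_8 = 1*1151 + 1010 = 2161.
  i=9: a_9=1, p_9 = 1*33825 + 18016 = 51841, q_9 = 1*2161 + 1151 = 3312.
Check: 51841^2 - 245*3312^2 = 2687489281 - 2687489280 = 1, so (x, y) = (51841, 3312) solves the equation, and by the theorem it is the least positive solution.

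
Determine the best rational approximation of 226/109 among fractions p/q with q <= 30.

56/27

Expand x = 226/109 as a continued fraction with the Euclidean algorithm:
  226 = 2*109 + 8, so a_0 = 2.
  109 = 13*8 + 5, so a_1 = 13.
  8 = 1*5 + 3, so a_2 = 1.
  5 = 1*3 + 2, so a_3 = 1.
  3 = 1*2 + 1, so a_4 = 1.
  2 = 2*1 + 0, so a_5 = 2.
so x = [2; 13, 1, 1, 1, 2].
Convergents (p_i = a_i*p_{i-1} + p_{i-2}, q_i = a_i*q_{i-1} + q_{i-2} with p_{-2}=0, p_{-1}=1, q_{-2}=1, q_{-1}=0), until the denominator exceeds 30:
  i=0: a_0=2, p_0 = 2*1 + 0 = 2, q_0 = 2*0 + 1 = 1.
  i=1: a_1=13, p_1 = 13*2 + 1 = 27, q_1 = 13*1 + 0 = 13.
  i=2: a_2=1, p_2 = 1*27 + 2 = 29, q_2 = 1*13 + 1 = 14.
  i=3: a_3=1, p_3 = 1*29 + 27 = 56, q_3 = 1*14 + 13 = 27.
  i=4: a_4=1, p_4 = 1*56 + 29 = 85, q_4 = 1*27 + 14 = 41.
q_4 = 41 > 30, so the last convergent with denominator <= 30 is p_3/q_3 = 56/27.
The closest fraction with denominator <= 30 is either p_3/q_3 or the intermediate fraction (k*p_3 + p_2)/(k*q_3 + q_2) with the largest k >= 1 whose denominator stays <= 30; these approach x as k grows, and every other convergent or intermediate fraction in range is farther away.
Largest k: floor((30 - q_2)/q_3) = floor((30 - 14)/27) = 0.
Since k = 0, no intermediate fraction beyond p_3/q_3 has denominator <= 30, so the convergent 56/27 is the closest (its error is |226*27 - 56*109|/(109*27) = 2/2943).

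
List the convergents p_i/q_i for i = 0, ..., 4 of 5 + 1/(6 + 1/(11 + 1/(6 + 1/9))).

5/1, 31/6, 346/67, 2107/408, 19309/3739

Using the convergent recurrence p_i = a_i*p_{i-1} + p_{i-2}, q_i = a_i*q_{i-1} + q_{i-2} with p_{-2}=0, p_{-1}=1, q_{-2}=1, q_{-1}=0:
  i=0: a_0=5, p_0 = 5*1 + 0 = 5, q_0 = 5*0 + 1 = 1.
  i=1: a_1=6, p_1 = 6*5 + 1 = 31, q_1 = 6*1 + 0 = 6.
  i=2: a_2=11, p_2 = 11*31 + 5 = 346, q_2 = 11*6 + 1 = 67.
  i=3: a_3=6, p_3 = 6*346 + 31 = 2107, q_3 = 6*67 + 6 = 408.
  i=4: a_4=9, p_4 = 9*2107 + 346 = 19309, q_4 = 9*408 + 67 = 3739.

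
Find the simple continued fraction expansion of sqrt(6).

Write x_i = (sqrt(6) + m_i)/d_i with (m_0, d_0) = (0, 1). a_0 = floor(sqrt(6)) = 2, since 2^2 = 4 <= 6 < 9 = 3^2.
Iterate m_{i+1} = d_i*a_i - m_i, d_{i+1} = (6 - m_{i+1}^2)/d_i, a_{i+1} = floor((a_0 + m_{i+1})/d_{i+1}):
  m_1 = 1*2 - 0 = 2, d_1 = (6 - 2^2)/1 = 2/1 = 2, a_1 = floor((2 + 2)/2) = 2.
  m_2 = 2*2 - 2 = 2, d_2 = (6 - 2^2)/2 = 2/2 = 1, a_2 = floor((2 + 2)/1) = 4.
  m_3 = 1*4 - 2 = 2, d_3 = (6 - 2^2)/1 = 2/1 = 2: (m_3, d_3) = (m_1, d_1) = (2, 2), so from here the quotients repeat a_1, a_2; the period length is 2.
Hence the expansion of sqrt(6) is a_0 = 2 followed by the repeating block 2, 4 (period 2).

[2; (2, 4)]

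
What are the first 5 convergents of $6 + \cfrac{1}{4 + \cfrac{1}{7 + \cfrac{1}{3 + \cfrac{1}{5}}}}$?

Using the convergent recurrence p_i = a_i*p_{i-1} + p_{i-2}, q_i = a_i*q_{i-1} + q_{i-2} with p_{-2}=0, p_{-1}=1, q_{-2}=1, q_{-1}=0:
  i=0: a_0=6, p_0 = 6*1 + 0 = 6, q_0 = 6*0 + 1 = 1.
  i=1: a_1=4, p_1 = 4*6 + 1 = 25, q_1 = 4*1 + 0 = 4.
  i=2: a_2=7, p_2 = 7*25 + 6 = 181, q_2 = 7*4 + 1 = 29.
  i=3: a_3=3, p_3 = 3*181 + 25 = 568, q_3 = 3*29 + 4 = 91.
  i=4: a_4=5, p_4 = 5*568 + 181 = 3021, q_4 = 5*91 + 29 = 484.

6/1, 25/4, 181/29, 568/91, 3021/484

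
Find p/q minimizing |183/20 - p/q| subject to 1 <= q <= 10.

64/7

Expand x = 183/20 as a continued fraction with the Euclidean algorithm:
  183 = 9*20 + 3, so a_0 = 9.
  20 = 6*3 + 2, so a_1 = 6.
  3 = 1*2 + 1, so a_2 = 1.
  2 = 2*1 + 0, so a_3 = 2.
so x = [9; 6, 1, 2].
Convergents (p_i = a_i*p_{i-1} + p_{i-2}, q_i = a_i*q_{i-1} + q_{i-2} with p_{-2}=0, p_{-1}=1, q_{-2}=1, q_{-1}=0), until the denominator exceeds 10:
  i=0: a_0=9, p_0 = 9*1 + 0 = 9, q_0 = 9*0 + 1 = 1.
  i=1: a_1=6, p_1 = 6*9 + 1 = 55, q_1 = 6*1 + 0 = 6.
  i=2: a_2=1, p_2 = 1*55 + 9 = 64, q_2 = 1*6 + 1 = 7.
  i=3: a_3=2, p_3 = 2*64 + 55 = 183, q_3 = 2*7 + 6 = 20.
q_3 = 20 > 10, so the last convergent with denominator <= 10 is p_2/q_2 = 64/7.
The closest fraction with denominator <= 10 is either p_2/q_2 or the intermediate fraction (k*p_2 + p_1)/(k*q_2 + q_1) with the largest k >= 1 whose denominator stays <= 10; these approach x as k grows, and every other convergent or intermediate fraction in range is farther away.
Largest k: floor((10 - q_1)/q_2) = floor((10 - 6)/7) = 0.
Since k = 0, no intermediate fraction beyond p_2/q_2 has denominator <= 10, so the convergent 64/7 is the closest (its error is |183*7 - 64*20|/(20*7) = 1/140).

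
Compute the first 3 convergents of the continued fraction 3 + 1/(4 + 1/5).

3/1, 13/4, 68/21

Using the convergent recurrence p_i = a_i*p_{i-1} + p_{i-2}, q_i = a_i*q_{i-1} + q_{i-2} with p_{-2}=0, p_{-1}=1, q_{-2}=1, q_{-1}=0:
  i=0: a_0=3, p_0 = 3*1 + 0 = 3, q_0 = 3*0 + 1 = 1.
  i=1: a_1=4, p_1 = 4*3 + 1 = 13, q_1 = 4*1 + 0 = 4.
  i=2: a_2=5, p_2 = 5*13 + 3 = 68, q_2 = 5*4 + 1 = 21.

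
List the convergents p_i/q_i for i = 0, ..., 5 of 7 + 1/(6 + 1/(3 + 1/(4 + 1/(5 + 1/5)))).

Using the convergent recurrence p_i = a_i*p_{i-1} + p_{i-2}, q_i = a_i*q_{i-1} + q_{i-2} with p_{-2}=0, p_{-1}=1, q_{-2}=1, q_{-1}=0:
  i=0: a_0=7, p_0 = 7*1 + 0 = 7, q_0 = 7*0 + 1 = 1.
  i=1: a_1=6, p_1 = 6*7 + 1 = 43, q_1 = 6*1 + 0 = 6.
  i=2: a_2=3, p_2 = 3*43 + 7 = 136, q_2 = 3*6 + 1 = 19.
  i=3: a_3=4, p_3 = 4*136 + 43 = 587, q_3 = 4*19 + 6 = 82.
  i=4: a_4=5, p_4 = 5*587 + 136 = 3071, q_4 = 5*82 + 19 = 429.
  i=5: a_5=5, p_5 = 5*3071 + 587 = 15942, q_5 = 5*429 + 82 = 2227.

7/1, 43/6, 136/19, 587/82, 3071/429, 15942/2227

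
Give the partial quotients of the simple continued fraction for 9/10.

[0; 1, 9]

Run the Euclidean algorithm on 9 and 10; the successive quotients are the partial quotients a_0, a_1, ... (each step inverts the fractional part left over by the previous one):
  9 = 0*10 + 9, so a_0 = 0.
  10 = 1*9 + 1, so a_1 = 1.
  9 = 9*1 + 0, so a_2 = 9.
The remainder reaches 0 after 3 divisions, so the expansion has 3 partial quotients, read off in order.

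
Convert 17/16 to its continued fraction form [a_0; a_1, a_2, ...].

Run the Euclidean algorithm on 17 and 16; the successive quotients are the partial quotients a_0, a_1, ... (each step inverts the fractional part left over by the previous one):
  17 = 1*16 + 1, so a_0 = 1.
  16 = 16*1 + 0, so a_1 = 16.
The remainder reaches 0 after 2 divisions, so the expansion has 2 partial quotients, read off in order.

[1; 16]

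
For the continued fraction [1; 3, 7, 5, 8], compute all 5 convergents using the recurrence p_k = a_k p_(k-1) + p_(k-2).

Using the convergent recurrence p_i = a_i*p_{i-1} + p_{i-2}, q_i = a_i*q_{i-1} + q_{i-2} with p_{-2}=0, p_{-1}=1, q_{-2}=1, q_{-1}=0:
  i=0: a_0=1, p_0 = 1*1 + 0 = 1, q_0 = 1*0 + 1 = 1.
  i=1: a_1=3, p_1 = 3*1 + 1 = 4, q_1 = 3*1 + 0 = 3.
  i=2: a_2=7, p_2 = 7*4 + 1 = 29, q_2 = 7*3 + 1 = 22.
  i=3: a_3=5, p_3 = 5*29 + 4 = 149, q_3 = 5*22 + 3 = 113.
  i=4: a_4=8, p_4 = 8*149 + 29 = 1221, q_4 = 8*113 + 22 = 926.

1/1, 4/3, 29/22, 149/113, 1221/926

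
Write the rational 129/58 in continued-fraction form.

Run the Euclidean algorithm on 129 and 58; the successive quotients are the partial quotients a_0, a_1, ... (each step inverts the fractional part left over by the previous one):
  129 = 2*58 + 13, so a_0 = 2.
  58 = 4*13 + 6, so a_1 = 4.
  13 = 2*6 + 1, so a_2 = 2.
  6 = 6*1 + 0, so a_3 = 6.
The remainder reaches 0 after 4 divisions, so the expansion has 4 partial quotients, read off in order.

[2; 4, 2, 6]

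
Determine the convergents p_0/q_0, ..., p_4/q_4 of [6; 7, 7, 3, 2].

Using the convergent recurrence p_i = a_i*p_{i-1} + p_{i-2}, q_i = a_i*q_{i-1} + q_{i-2} with p_{-2}=0, p_{-1}=1, q_{-2}=1, q_{-1}=0:
  i=0: a_0=6, p_0 = 6*1 + 0 = 6, q_0 = 6*0 + 1 = 1.
  i=1: a_1=7, p_1 = 7*6 + 1 = 43, q_1 = 7*1 + 0 = 7.
  i=2: a_2=7, p_2 = 7*43 + 6 = 307, q_2 = 7*7 + 1 = 50.
  i=3: a_3=3, p_3 = 3*307 + 43 = 964, q_3 = 3*50 + 7 = 157.
  i=4: a_4=2, p_4 = 2*964 + 307 = 2235, q_4 = 2*157 + 50 = 364.

6/1, 43/7, 307/50, 964/157, 2235/364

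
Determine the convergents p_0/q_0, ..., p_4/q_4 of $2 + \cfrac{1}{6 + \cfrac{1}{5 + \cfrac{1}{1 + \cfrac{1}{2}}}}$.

2/1, 13/6, 67/31, 80/37, 227/105

Using the convergent recurrence p_i = a_i*p_{i-1} + p_{i-2}, q_i = a_i*q_{i-1} + q_{i-2} with p_{-2}=0, p_{-1}=1, q_{-2}=1, q_{-1}=0:
  i=0: a_0=2, p_0 = 2*1 + 0 = 2, q_0 = 2*0 + 1 = 1.
  i=1: a_1=6, p_1 = 6*2 + 1 = 13, q_1 = 6*1 + 0 = 6.
  i=2: a_2=5, p_2 = 5*13 + 2 = 67, q_2 = 5*6 + 1 = 31.
  i=3: a_3=1, p_3 = 1*67 + 13 = 80, q_3 = 1*31 + 6 = 37.
  i=4: a_4=2, p_4 = 2*80 + 67 = 227, q_4 = 2*37 + 31 = 105.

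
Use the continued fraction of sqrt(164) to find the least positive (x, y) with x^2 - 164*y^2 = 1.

First expand sqrt(164) as a continued fraction. With x_i = (sqrt(164) + m_i)/d_i and (m_0, d_0) = (0, 1): a_0 = floor(sqrt(164)) = 12, since 12^2 = 144 <= 164 < 169 = 13^2.
Iterate m_{i+1} = d_i*a_i - m_i, d_{i+1} = (164 - m_{i+1}^2)/d_i, a_{i+1} = floor((a_0 + m_{i+1})/d_{i+1}):
  m_1 = 1*12 - 0 = 12, d_1 = (164 - 12^2)/1 = 20/1 = 20, a_1 = floor((12 + 12)/20) = 1.
  m_2 = 20*1 - 12 = 8, d_2 = (164 - 8^2)/20 = 100/20 = 5, a_2 = floor((12 + 8)/5) = 4.
  m_3 = 5*4 - 8 = 12, d_3 = (164 - 12^2)/5 = 20/5 = 4, a_3 = floor((12 + 12)/4) = 6.
  m_4 = 4*6 - 12 = 12, d_4 = (164 - 12^2)/4 = 20/4 = 5, a_4 = floor((12 + 12)/5) = 4.
  m_5 = 5*4 - 12 = 8, d_5 = (164 - 8^2)/5 = 100/5 = 20, a_5 = floor((12 + 8)/20) = 1.
  m_6 = 20*1 - 8 = 12, d_6 = (164 - 12^2)/20 = 20/20 = 1, a_6 = floor((12 + 12)/1) = 24.
  m_7 = 1*24 - 12 = 12, d_7 = (164 - 12^2)/1 = 20/1 = 20: (m_7, d_7) = (m_1, d_1) = (12, 20), so from here the quotients repeat a_1, ..., a_6; the period length is 6.
So sqrt(164) = [12; (1, 4, 6, 4, 1, 24)] with period length k = 6.
k is even, so the fundamental solution of x^2 - 164y^2 = 1 is (p_{k-1}, q_{k-1}) = (p_5, q_5); compute convergents through index 5.
Convergents (p_i = a_i*p_{i-1} + p_{i-2}, q_i = a_i*q_{i-1} + q_{i-2} with p_{-2}=0, p_{-1}=1, q_{-2}=1, q_{-1}=0):
  i=0: a_0=12, p_0 = 12*1 + 0 = 12, q_0 = 12*0 + 1 = 1.
  i=1: a_1=1, p_1 = 1*12 + 1 = 13, q_1 = 1*1 + 0 = 1.
  i=2: a_2=4, p_2 = 4*13 + 12 = 64, q_2 = 4*1 + 1 = 5.
  i=3: a_3=6, p_3 = 6*64 + 13 = 397, q_3 = 6*5 + 1 = 31.
  i=4: a_4=4, p_4 = 4*397 + 64 = 1652, q_4 = 4*31 + 5 = 129.
  i=5: a_5=1, p_5 = 1*1652 + 397 = 2049, q_5 = 1*129 + 31 = 160.
Check: 2049^2 - 164*160^2 = 4198401 - 4198400 = 1, so (x, y) = (2049, 160) solves the equation, and by the theorem it is the least positive solution.

(x, y) = (2049, 160)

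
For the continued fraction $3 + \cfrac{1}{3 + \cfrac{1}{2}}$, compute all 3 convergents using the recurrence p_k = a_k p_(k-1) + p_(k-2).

Using the convergent recurrence p_i = a_i*p_{i-1} + p_{i-2}, q_i = a_i*q_{i-1} + q_{i-2} with p_{-2}=0, p_{-1}=1, q_{-2}=1, q_{-1}=0:
  i=0: a_0=3, p_0 = 3*1 + 0 = 3, q_0 = 3*0 + 1 = 1.
  i=1: a_1=3, p_1 = 3*3 + 1 = 10, q_1 = 3*1 + 0 = 3.
  i=2: a_2=2, p_2 = 2*10 + 3 = 23, q_2 = 2*3 + 1 = 7.

3/1, 10/3, 23/7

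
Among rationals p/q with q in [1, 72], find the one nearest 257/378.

Expand x = 257/378 as a continued fraction with the Euclidean algorithm:
  257 = 0*378 + 257, so a_0 = 0.
  378 = 1*257 + 121, so a_1 = 1.
  257 = 2*121 + 15, so a_2 = 2.
  121 = 8*15 + 1, so a_3 = 8.
  15 = 15*1 + 0, so a_4 = 15.
so x = [0; 1, 2, 8, 15].
Convergents (p_i = a_i*p_{i-1} + p_{i-2}, q_i = a_i*q_{i-1} + q_{i-2} with p_{-2}=0, p_{-1}=1, q_{-2}=1, q_{-1}=0), until the denominator exceeds 72:
  i=0: a_0=0, p_0 = 0*1 + 0 = 0, q_0 = 0*0 + 1 = 1.
  i=1: a_1=1, p_1 = 1*0 + 1 = 1, q_1 = 1*1 + 0 = 1.
  i=2: a_2=2, p_2 = 2*1 + 0 = 2, q_2 = 2*1 + 1 = 3.
  i=3: a_3=8, p_3 = 8*2 + 1 = 17, q_3 = 8*3 + 1 = 25.
  i=4: a_4=15, p_4 = 15*17 + 2 = 257, q_4 = 15*25 + 3 = 378.
q_4 = 378 > 72, so the last convergent with denominator <= 72 is p_3/q_3 = 17/25.
The closest fraction with denominator <= 72 is either p_3/q_3 or the intermediate fraction (k*p_3 + p_2)/(k*q_3 + q_2) with the largest k >= 1 whose denominator stays <= 72; these approach x as k grows, and every other convergent or intermediate fraction in range is farther away.
Largest k: floor((72 - q_2)/q_3) = floor((72 - 3)/25) = 2.
That gives (2*17 + 2)/(2*25 + 3) = 36/53.
Compare the errors: |x - 17/25| = |257*25 - 17*378|/(378*25) = 1/9450, and |x - 36/53| = |257*53 - 36*378|/(378*53) = 13/20034.
Cross-multiplying, 1*20034 = 20034 < 122850 = 13*9450, so 1/9450 is smaller: the convergent 17/25 is closer to x than 36/53.

17/25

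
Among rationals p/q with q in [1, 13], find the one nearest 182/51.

Expand x = 182/51 as a continued fraction with the Euclidean algorithm:
  182 = 3*51 + 29, so a_0 = 3.
  51 = 1*29 + 22, so a_1 = 1.
  29 = 1*22 + 7, so a_2 = 1.
  22 = 3*7 + 1, so a_3 = 3.
  7 = 7*1 + 0, so a_4 = 7.
so x = [3; 1, 1, 3, 7].
Convergents (p_i = a_i*p_{i-1} + p_{i-2}, q_i = a_i*q_{i-1} + q_{i-2} with p_{-2}=0, p_{-1}=1, q_{-2}=1, q_{-1}=0), until the denominator exceeds 13:
  i=0: a_0=3, p_0 = 3*1 + 0 = 3, q_0 = 3*0 + 1 = 1.
  i=1: a_1=1, p_1 = 1*3 + 1 = 4, q_1 = 1*1 + 0 = 1.
  i=2: a_2=1, p_2 = 1*4 + 3 = 7, q_2 = 1*1 + 1 = 2.
  i=3: a_3=3, p_3 = 3*7 + 4 = 25, q_3 = 3*2 + 1 = 7.
  i=4: a_4=7, p_4 = 7*25 + 7 = 182, q_4 = 7*7 + 2 = 51.
q_4 = 51 > 13, so the last convergent with denominator <= 13 is p_3/q_3 = 25/7.
The closest fraction with denominator <= 13 is either p_3/q_3 or the intermediate fraction (k*p_3 + p_2)/(k*q_3 + q_2) with the largest k >= 1 whose denominator stays <= 13; these approach x as k grows, and every other convergent or intermediate fraction in range is farther away.
Largest k: floor((13 - q_2)/q_3) = floor((13 - 2)/7) = 1.
That gives (1*25 + 7)/(1*7 + 2) = 32/9.
Compare the errors: |x - 25/7| = |182*7 - 25*51|/(51*7) = 1/357, and |x - 32/9| = |182*9 - 32*51|/(51*9) = 6/459.
Cross-multiplying, 1*459 = 459 < 2142 = 6*357, so 1/357 is smaller: the convergent 25/7 is closer to x than 32/9.

25/7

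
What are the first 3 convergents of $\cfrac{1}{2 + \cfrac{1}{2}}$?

Using the convergent recurrence p_i = a_i*p_{i-1} + p_{i-2}, q_i = a_i*q_{i-1} + q_{i-2} with p_{-2}=0, p_{-1}=1, q_{-2}=1, q_{-1}=0:
  i=0: a_0=0, p_0 = 0*1 + 0 = 0, q_0 = 0*0 + 1 = 1.
  i=1: a_1=2, p_1 = 2*0 + 1 = 1, q_1 = 2*1 + 0 = 2.
  i=2: a_2=2, p_2 = 2*1 + 0 = 2, q_2 = 2*2 + 1 = 5.

0/1, 1/2, 2/5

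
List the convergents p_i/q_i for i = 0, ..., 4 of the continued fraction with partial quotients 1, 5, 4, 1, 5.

1/1, 6/5, 25/21, 31/26, 180/151

Using the convergent recurrence p_i = a_i*p_{i-1} + p_{i-2}, q_i = a_i*q_{i-1} + q_{i-2} with p_{-2}=0, p_{-1}=1, q_{-2}=1, q_{-1}=0:
  i=0: a_0=1, p_0 = 1*1 + 0 = 1, q_0 = 1*0 + 1 = 1.
  i=1: a_1=5, p_1 = 5*1 + 1 = 6, q_1 = 5*1 + 0 = 5.
  i=2: a_2=4, p_2 = 4*6 + 1 = 25, q_2 = 4*5 + 1 = 21.
  i=3: a_3=1, p_3 = 1*25 + 6 = 31, q_3 = 1*21 + 5 = 26.
  i=4: a_4=5, p_4 = 5*31 + 25 = 180, q_4 = 5*26 + 21 = 151.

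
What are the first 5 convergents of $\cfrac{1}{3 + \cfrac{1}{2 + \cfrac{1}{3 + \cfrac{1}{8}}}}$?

Using the convergent recurrence p_i = a_i*p_{i-1} + p_{i-2}, q_i = a_i*q_{i-1} + q_{i-2} with p_{-2}=0, p_{-1}=1, q_{-2}=1, q_{-1}=0:
  i=0: a_0=0, p_0 = 0*1 + 0 = 0, q_0 = 0*0 + 1 = 1.
  i=1: a_1=3, p_1 = 3*0 + 1 = 1, q_1 = 3*1 + 0 = 3.
  i=2: a_2=2, p_2 = 2*1 + 0 = 2, q_2 = 2*3 + 1 = 7.
  i=3: a_3=3, p_3 = 3*2 + 1 = 7, q_3 = 3*7 + 3 = 24.
  i=4: a_4=8, p_4 = 8*7 + 2 = 58, q_4 = 8*24 + 7 = 199.

0/1, 1/3, 2/7, 7/24, 58/199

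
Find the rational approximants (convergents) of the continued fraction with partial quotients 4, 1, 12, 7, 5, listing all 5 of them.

Using the convergent recurrence p_i = a_i*p_{i-1} + p_{i-2}, q_i = a_i*q_{i-1} + q_{i-2} with p_{-2}=0, p_{-1}=1, q_{-2}=1, q_{-1}=0:
  i=0: a_0=4, p_0 = 4*1 + 0 = 4, q_0 = 4*0 + 1 = 1.
  i=1: a_1=1, p_1 = 1*4 + 1 = 5, q_1 = 1*1 + 0 = 1.
  i=2: a_2=12, p_2 = 12*5 + 4 = 64, q_2 = 12*1 + 1 = 13.
  i=3: a_3=7, p_3 = 7*64 + 5 = 453, q_3 = 7*13 + 1 = 92.
  i=4: a_4=5, p_4 = 5*453 + 64 = 2329, q_4 = 5*92 + 13 = 473.

4/1, 5/1, 64/13, 453/92, 2329/473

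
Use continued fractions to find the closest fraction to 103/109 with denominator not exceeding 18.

Expand x = 103/109 as a continued fraction with the Euclidean algorithm:
  103 = 0*109 + 103, so a_0 = 0.
  109 = 1*103 + 6, so a_1 = 1.
  103 = 17*6 + 1, so a_2 = 17.
  6 = 6*1 + 0, so a_3 = 6.
so x = [0; 1, 17, 6].
Convergents (p_i = a_i*p_{i-1} + p_{i-2}, q_i = a_i*q_{i-1} + q_{i-2} with p_{-2}=0, p_{-1}=1, q_{-2}=1, q_{-1}=0), until the denominator exceeds 18:
  i=0: a_0=0, p_0 = 0*1 + 0 = 0, q_0 = 0*0 + 1 = 1.
  i=1: a_1=1, p_1 = 1*0 + 1 = 1, q_1 = 1*1 + 0 = 1.
  i=2: a_2=17, p_2 = 17*1 + 0 = 17, q_2 = 17*1 + 1 = 18.
  i=3: a_3=6, p_3 = 6*17 + 1 = 103, q_3 = 6*18 + 1 = 109.
q_3 = 109 > 18, so the last convergent with denominator <= 18 is p_2/q_2 = 17/18.
The closest fraction with denominator <= 18 is either p_2/q_2 or the intermediate fraction (k*p_2 + p_1)/(k*q_2 + q_1) with the largest k >= 1 whose denominator stays <= 18; these approach x as k grows, and every other convergent or intermediate fraction in range is farther away.
Largest k: floor((18 - q_1)/q_2) = floor((18 - 1)/18) = 0.
Since k = 0, no intermediate fraction beyond p_2/q_2 has denominator <= 18, so the convergent 17/18 is the closest (its error is |103*18 - 17*109|/(109*18) = 1/1962).

17/18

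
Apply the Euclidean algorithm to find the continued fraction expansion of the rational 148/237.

Run the Euclidean algorithm on 148 and 237; the successive quotients are the partial quotients a_0, a_1, ... (each step inverts the fractional part left over by the previous one):
  148 = 0*237 + 148, so a_0 = 0.
  237 = 1*148 + 89, so a_1 = 1.
  148 = 1*89 + 59, so a_2 = 1.
  89 = 1*59 + 30, so a_3 = 1.
  59 = 1*30 + 29, so a_4 = 1.
  30 = 1*29 + 1, so a_5 = 1.
  29 = 29*1 + 0, so a_6 = 29.
The remainder reaches 0 after 7 divisions, so the expansion has 7 partial quotients, read off in order.

[0; 1, 1, 1, 1, 1, 29]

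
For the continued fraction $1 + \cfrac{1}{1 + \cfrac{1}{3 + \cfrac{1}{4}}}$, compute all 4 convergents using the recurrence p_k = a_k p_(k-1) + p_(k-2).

Using the convergent recurrence p_i = a_i*p_{i-1} + p_{i-2}, q_i = a_i*q_{i-1} + q_{i-2} with p_{-2}=0, p_{-1}=1, q_{-2}=1, q_{-1}=0:
  i=0: a_0=1, p_0 = 1*1 + 0 = 1, q_0 = 1*0 + 1 = 1.
  i=1: a_1=1, p_1 = 1*1 + 1 = 2, q_1 = 1*1 + 0 = 1.
  i=2: a_2=3, p_2 = 3*2 + 1 = 7, q_2 = 3*1 + 1 = 4.
  i=3: a_3=4, p_3 = 4*7 + 2 = 30, q_3 = 4*4 + 1 = 17.

1/1, 2/1, 7/4, 30/17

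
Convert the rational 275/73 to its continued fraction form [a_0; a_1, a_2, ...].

Run the Euclidean algorithm on 275 and 73; the successive quotients are the partial quotients a_0, a_1, ... (each step inverts the fractional part left over by the previous one):
  275 = 3*73 + 56, so a_0 = 3.
  73 = 1*56 + 17, so a_1 = 1.
  56 = 3*17 + 5, so a_2 = 3.
  17 = 3*5 + 2, so a_3 = 3.
  5 = 2*2 + 1, so a_4 = 2.
  2 = 2*1 + 0, so a_5 = 2.
The remainder reaches 0 after 6 divisions, so the expansion has 6 partial quotients, read off in order.

[3; 1, 3, 3, 2, 2]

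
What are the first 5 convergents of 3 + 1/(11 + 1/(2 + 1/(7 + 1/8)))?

3/1, 34/11, 71/23, 531/172, 4319/1399

Using the convergent recurrence p_i = a_i*p_{i-1} + p_{i-2}, q_i = a_i*q_{i-1} + q_{i-2} with p_{-2}=0, p_{-1}=1, q_{-2}=1, q_{-1}=0:
  i=0: a_0=3, p_0 = 3*1 + 0 = 3, q_0 = 3*0 + 1 = 1.
  i=1: a_1=11, p_1 = 11*3 + 1 = 34, q_1 = 11*1 + 0 = 11.
  i=2: a_2=2, p_2 = 2*34 + 3 = 71, q_2 = 2*11 + 1 = 23.
  i=3: a_3=7, p_3 = 7*71 + 34 = 531, q_3 = 7*23 + 11 = 172.
  i=4: a_4=8, p_4 = 8*531 + 71 = 4319, q_4 = 8*172 + 23 = 1399.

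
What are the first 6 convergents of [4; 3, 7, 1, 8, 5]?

Using the convergent recurrence p_i = a_i*p_{i-1} + p_{i-2}, q_i = a_i*q_{i-1} + q_{i-2} with p_{-2}=0, p_{-1}=1, q_{-2}=1, q_{-1}=0:
  i=0: a_0=4, p_0 = 4*1 + 0 = 4, q_0 = 4*0 + 1 = 1.
  i=1: a_1=3, p_1 = 3*4 + 1 = 13, q_1 = 3*1 + 0 = 3.
  i=2: a_2=7, p_2 = 7*13 + 4 = 95, q_2 = 7*3 + 1 = 22.
  i=3: a_3=1, p_3 = 1*95 + 13 = 108, q_3 = 1*22 + 3 = 25.
  i=4: a_4=8, p_4 = 8*108 + 95 = 959, q_4 = 8*25 + 22 = 222.
  i=5: a_5=5, p_5 = 5*959 + 108 = 4903, q_5 = 5*222 + 25 = 1135.

4/1, 13/3, 95/22, 108/25, 959/222, 4903/1135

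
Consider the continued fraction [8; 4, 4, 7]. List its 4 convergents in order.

8/1, 33/4, 140/17, 1013/123

Using the convergent recurrence p_i = a_i*p_{i-1} + p_{i-2}, q_i = a_i*q_{i-1} + q_{i-2} with p_{-2}=0, p_{-1}=1, q_{-2}=1, q_{-1}=0:
  i=0: a_0=8, p_0 = 8*1 + 0 = 8, q_0 = 8*0 + 1 = 1.
  i=1: a_1=4, p_1 = 4*8 + 1 = 33, q_1 = 4*1 + 0 = 4.
  i=2: a_2=4, p_2 = 4*33 + 8 = 140, q_2 = 4*4 + 1 = 17.
  i=3: a_3=7, p_3 = 7*140 + 33 = 1013, q_3 = 7*17 + 4 = 123.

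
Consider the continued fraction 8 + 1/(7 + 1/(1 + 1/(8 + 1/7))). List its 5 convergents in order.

Using the convergent recurrence p_i = a_i*p_{i-1} + p_{i-2}, q_i = a_i*q_{i-1} + q_{i-2} with p_{-2}=0, p_{-1}=1, q_{-2}=1, q_{-1}=0:
  i=0: a_0=8, p_0 = 8*1 + 0 = 8, q_0 = 8*0 + 1 = 1.
  i=1: a_1=7, p_1 = 7*8 + 1 = 57, q_1 = 7*1 + 0 = 7.
  i=2: a_2=1, p_2 = 1*57 + 8 = 65, q_2 = 1*7 + 1 = 8.
  i=3: a_3=8, p_3 = 8*65 + 57 = 577, q_3 = 8*8 + 7 = 71.
  i=4: a_4=7, p_4 = 7*577 + 65 = 4104, q_4 = 7*71 + 8 = 505.

8/1, 57/7, 65/8, 577/71, 4104/505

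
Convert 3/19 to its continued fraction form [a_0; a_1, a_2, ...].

Run the Euclidean algorithm on 3 and 19; the successive quotients are the partial quotients a_0, a_1, ... (each step inverts the fractional part left over by the previous one):
  3 = 0*19 + 3, so a_0 = 0.
  19 = 6*3 + 1, so a_1 = 6.
  3 = 3*1 + 0, so a_2 = 3.
The remainder reaches 0 after 3 divisions, so the expansion has 3 partial quotients, read off in order.

[0; 6, 3]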